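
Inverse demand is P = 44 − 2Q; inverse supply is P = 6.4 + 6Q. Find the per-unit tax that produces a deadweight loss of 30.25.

22

Competitive equilibrium: 44 − 2Q = 6.4 + 6Q → Q* = 4.7, P* = 34.6.
A tax t gives ΔQ = t/8 and wedge t, so DWL = t²/16.
t²/16 = 30.25 → t² = 484 → t = 22.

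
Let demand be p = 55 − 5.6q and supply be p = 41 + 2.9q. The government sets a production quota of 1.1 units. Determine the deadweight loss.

Competitive equilibrium: 55 − 5.6q = 41 + 2.9q → q* = 1.6471, p* = 45.7765.
At q = 1.1: demand price = 55 − 5.6·1.1 = 48.84; supply price = 41 + 2.9·1.1 = 44.19.
Δq = 1.6471 − 1.1 = 0.5471; wedge = 48.84 − 44.19 = 4.65.
DWL = ½ × 0.5471 × 4.65 = 1.27.

1.27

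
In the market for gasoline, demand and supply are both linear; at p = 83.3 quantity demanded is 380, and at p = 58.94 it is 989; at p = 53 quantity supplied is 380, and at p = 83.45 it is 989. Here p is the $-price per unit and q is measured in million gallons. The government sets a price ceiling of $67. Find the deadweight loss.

$144.50 million

Demand slope = (58.94 − 83.3)/(989 − 380) = −0.04, so p = 98.5 − 0.04q.
Supply slope = (83.45 − 53)/(989 − 380) = 0.05, so p = 34 + 0.05q.
Competitive equilibrium: 98.5 − 0.04q = 34 + 0.05q → q* = 716.6667, p* = 69.8333.
At the ceiling p = 67, quantity supplied = (67 − 34)/0.05 = 660.
Willingness to pay at q' = 660: 98.5 − 0.04·660 = 72.1.
Δq = 716.6667 − 660 = 56.6667; wedge = 72.1 − 67 = 5.1.
DWL = ½ × 56.6667 × 5.1 = $144.50 million.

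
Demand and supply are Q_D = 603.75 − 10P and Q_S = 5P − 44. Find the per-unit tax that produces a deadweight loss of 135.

In inverse form: demand P = 60.375 − 0.1Q, supply P = 8.8 + 0.2Q.
Competitive equilibrium: 60.375 − 0.1Q = 8.8 + 0.2Q → Q* = 171.9167, P* = 43.1833.
A tax t gives ΔQ = t/0.3 and wedge t, so DWL = t²/0.6.
t²/0.6 = 135 → t² = 81 → t = 9.

9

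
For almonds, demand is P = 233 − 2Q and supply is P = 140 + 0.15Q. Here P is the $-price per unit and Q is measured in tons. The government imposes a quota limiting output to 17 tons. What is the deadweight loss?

Competitive equilibrium: 233 − 2Q = 140 + 0.15Q → Q* = 43.2558, P* = 146.4884.
At Q = 17: demand price = 233 − 2·17 = 199; supply price = 140 + 0.15·17 = 142.55.
ΔQ = 43.2558 − 17 = 26.2558; wedge = 199 − 142.55 = 56.45.
DWL = ½ × 26.2558 × 56.45 = $741.07.

$741.07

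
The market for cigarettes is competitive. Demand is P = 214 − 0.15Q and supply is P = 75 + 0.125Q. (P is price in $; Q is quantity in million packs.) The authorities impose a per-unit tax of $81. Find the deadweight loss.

Competitive equilibrium: 214 − 0.15Q = 75 + 0.125Q → Q* = 505.4545, P* = 138.1818.
With the tax, the buyer price exceeds the seller price by 81: (214 − 0.15Q) − (75 + 0.125Q) = 81 → Q' = 210.9091.
ΔQ = 505.4545 − 210.9091 = 294.5454; the wedge equals the tax, 81.
The triangle = ½ × 294.5454 × 81 = $11929.09 million.

$11929.09 million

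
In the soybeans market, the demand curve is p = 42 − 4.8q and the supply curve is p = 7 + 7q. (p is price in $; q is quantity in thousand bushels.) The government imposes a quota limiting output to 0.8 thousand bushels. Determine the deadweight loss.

$27.68 thousand

Competitive equilibrium: 42 − 4.8q = 7 + 7q → q* = 2.9661, p* = 27.7627.
At q = 0.8: demand price = 42 − 4.8·0.8 = 38.16; supply price = 7 + 7·0.8 = 12.6.
Δq = 2.9661 − 0.8 = 2.1661; wedge = 38.16 − 12.6 = 25.56.
Welfare loss = ½ × 2.1661 × 25.56 = $27.68 thousand.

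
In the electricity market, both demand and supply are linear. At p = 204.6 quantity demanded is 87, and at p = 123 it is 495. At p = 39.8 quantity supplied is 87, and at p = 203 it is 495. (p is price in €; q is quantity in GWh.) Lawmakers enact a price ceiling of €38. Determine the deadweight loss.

Demand slope = (123 − 204.6)/(495 − 87) = −0.2, so p = 222 − 0.2q.
Supply slope = (203 − 39.8)/(495 − 87) = 0.4, so p = 5 + 0.4q.
Competitive equilibrium: 222 − 0.2q = 5 + 0.4q → q* = 361.6667, p* = 149.6667.
At the ceiling p = 38, quantity supplied = (38 − 5)/0.4 = 82.5.
Willingness to pay at q' = 82.5: 222 − 0.2·82.5 = 205.5.
Δq = 361.6667 − 82.5 = 279.1667; wedge = 205.5 − 38 = 167.5.
Deadweight loss = ½ × 279.1667 × 167.5 = €23380.21.

€23380.21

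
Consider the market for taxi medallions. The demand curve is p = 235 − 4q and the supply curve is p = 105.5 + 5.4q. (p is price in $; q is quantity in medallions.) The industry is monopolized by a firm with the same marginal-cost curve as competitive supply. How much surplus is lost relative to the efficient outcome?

$79.49

Competitive equilibrium: 235 − 4q = 105.5 + 5.4q → q* = 13.7766, p* = 179.8936.
Marginal revenue: MR = 235 − 8q. Set MR = MC: 235 − 8q = 105.5 + 5.4q → q_m = 9.6642.
Price p_m = 235 − 4·9.6642 = 196.3432; MC(q_m) = 105.5 + 5.4·9.6642 = 157.6867.
Competitive q* = 13.7766, so Δq = 4.1124; wedge = 196.3432 − 157.6867 = 38.6565.
The triangle = ½ × 4.1124 × 38.6565 = $79.49.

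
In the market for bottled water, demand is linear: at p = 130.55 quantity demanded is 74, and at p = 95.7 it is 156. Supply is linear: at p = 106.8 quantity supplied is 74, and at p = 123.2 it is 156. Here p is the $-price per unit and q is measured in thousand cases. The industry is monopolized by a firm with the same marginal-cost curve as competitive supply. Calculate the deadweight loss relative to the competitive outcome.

Demand slope = (95.7 − 130.55)/(156 − 74) = −0.425, so p = 162 − 0.425q.
Supply slope = (123.2 − 106.8)/(156 − 74) = 0.2, so p = 92 + 0.2q.
Competitive equilibrium: 162 − 0.425q = 92 + 0.2q → q* = 112, p* = 114.4.
Marginal revenue: MR = 162 − 0.85q. Set MR = MC: 162 − 0.85q = 92 + 0.2q → q_m = 66.6667.
Price p_m = 162 − 0.425·66.6667 = 133.6667; MC(q_m) = 92 + 0.2·66.6667 = 105.3333.
Competitive q* = 112, so Δq = 45.3333; wedge = 133.6667 − 105.3333 = 28.3334.
The triangle = ½ × 45.3333 × 28.3334 = $642.22 thousand.

$642.22 thousand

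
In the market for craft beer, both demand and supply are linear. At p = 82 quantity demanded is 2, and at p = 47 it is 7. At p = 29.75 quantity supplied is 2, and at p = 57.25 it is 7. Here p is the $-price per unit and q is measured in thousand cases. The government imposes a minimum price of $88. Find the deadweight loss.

$158.58 thousand

Demand slope = (47 − 82)/(7 − 2) = −7, so p = 96 − 7q.
Supply slope = (57.25 − 29.75)/(7 − 2) = 5.5, so p = 18.75 + 5.5q.
Competitive equilibrium: 96 − 7q = 18.75 + 5.5q → q* = 6.18, p* = 52.74.
At the floor p = 88, quantity demanded = (96 − 88)/7 = 1.1429.
Sellers' marginal cost at q' = 1.1429: 18.75 + 5.5·1.1429 = 25.036.
Δq = 6.18 − 1.1429 = 5.0371; wedge = 88 − 25.036 = 62.964.
The triangle = ½ × 5.0371 × 62.964 = $158.58 thousand.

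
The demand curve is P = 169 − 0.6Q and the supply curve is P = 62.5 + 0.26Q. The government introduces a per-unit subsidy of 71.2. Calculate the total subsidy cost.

Competitive equilibrium: 169 − 0.6Q = 62.5 + 0.26Q → Q* = 123.8372, P* = 94.6977.
The subsidy lowers effective supply by 71.2: P = 0.26Q − 8.7.
New quantity: 169 − 0.6Q = 0.26Q − 8.7 → Q' = 206.6279.
Total subsidy cost = 71.2 × 206.6279 = 14711.91.

14711.91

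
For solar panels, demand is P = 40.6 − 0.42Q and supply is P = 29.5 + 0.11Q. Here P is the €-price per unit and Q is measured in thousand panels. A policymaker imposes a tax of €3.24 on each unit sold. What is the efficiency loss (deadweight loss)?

€9.90 thousand

Competitive equilibrium: 40.6 − 0.42Q = 29.5 + 0.11Q → Q* = 20.9434, P* = 31.8038.
With the tax, the buyer price exceeds the seller price by 3.24: (40.6 − 0.42Q) − (29.5 + 0.11Q) = 3.24 → Q' = 14.8302.
ΔQ = 20.9434 − 14.8302 = 6.1132; the wedge equals the tax, 3.24.
Deadweight loss = ½ × 6.1132 × 3.24 = €9.90 thousand.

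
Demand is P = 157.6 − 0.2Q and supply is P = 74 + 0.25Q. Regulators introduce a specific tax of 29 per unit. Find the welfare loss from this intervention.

Competitive equilibrium: 157.6 − 0.2Q = 74 + 0.25Q → Q* = 185.77778, P* = 120.44444.
With the tax, the buyer price exceeds the seller price by 29: (157.6 − 0.2Q) − (74 + 0.25Q) = 29 → Q' = 121.33333.
ΔQ = 185.77778 − 121.33333 = 64.44445; the wedge equals the tax, 29.
DWL = ½ × 64.44445 × 29 = 934.44.

934.44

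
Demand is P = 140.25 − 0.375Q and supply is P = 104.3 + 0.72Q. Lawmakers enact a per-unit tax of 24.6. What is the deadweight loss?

Competitive equilibrium: 140.25 − 0.375Q = 104.3 + 0.72Q → Q* = 32.8311, P* = 127.9384.
With the tax, the buyer price exceeds the seller price by 24.6: (140.25 − 0.375Q) − (104.3 + 0.72Q) = 24.6 → Q' = 10.3653.
ΔQ = 32.8311 − 10.3653 = 22.4658; the wedge equals the tax, 24.6.
Welfare loss = ½ × 22.4658 × 24.6 = 276.33.

276.33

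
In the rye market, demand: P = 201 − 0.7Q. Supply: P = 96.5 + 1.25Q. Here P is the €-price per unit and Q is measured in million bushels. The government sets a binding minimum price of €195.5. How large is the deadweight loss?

€2039.18 million

Competitive equilibrium: 201 − 0.7Q = 96.5 + 1.25Q → Q* = 53.5897, P* = 163.4872.
At the floor P = 195.5, quantity demanded = (201 − 195.5)/0.7 = 7.8571.
Sellers' marginal cost at Q' = 7.8571: 96.5 + 1.25·7.8571 = 106.3214.
ΔQ = 53.5897 − 7.8571 = 45.7326; wedge = 195.5 − 106.3214 = 89.1786.
The triangle = ½ × 45.7326 × 89.1786 = €2039.18 million.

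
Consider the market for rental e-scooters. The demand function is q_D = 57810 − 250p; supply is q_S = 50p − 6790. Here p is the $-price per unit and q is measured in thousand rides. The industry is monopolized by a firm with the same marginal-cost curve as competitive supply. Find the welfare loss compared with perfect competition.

$3872.79 thousand

In inverse form: demand p = 231.24 − 0.004q, supply p = 135.8 + 0.02q.
Competitive equilibrium: 231.24 − 0.004q = 135.8 + 0.02q → q* = 3976.6667, p* = 215.3333.
Marginal revenue: MR = 231.24 − 0.008q. Set MR = MC: 231.24 − 0.008q = 135.8 + 0.02q → q_m = 3408.5714.
Price p_m = 231.24 − 0.004·3408.5714 = 217.6057; MC(q_m) = 135.8 + 0.02·3408.5714 = 203.9714.
Competitive q* = 3976.6667, so Δq = 568.0953; wedge = 217.6057 − 203.9714 = 13.6343.
The triangle = ½ × 568.0953 × 13.6343 = $3872.79 thousand.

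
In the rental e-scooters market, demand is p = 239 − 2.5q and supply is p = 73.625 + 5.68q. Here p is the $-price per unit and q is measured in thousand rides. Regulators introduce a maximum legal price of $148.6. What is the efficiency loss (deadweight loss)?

Competitive equilibrium: 239 − 2.5q = 73.625 + 5.68q → q* = 20.21699, p* = 188.45752.
At the ceiling p = 148.6, quantity supplied = (148.6 − 73.625)/5.68 = 13.19982.
Willingness to pay at q' = 13.19982: 239 − 2.5·13.19982 = 206.00045.
Δq = 20.21699 − 13.19982 = 7.01717; wedge = 206.00045 − 148.6 = 57.40045.
Welfare loss = ½ × 7.01717 × 57.40045 = $201.39 thousand.

$201.39 thousand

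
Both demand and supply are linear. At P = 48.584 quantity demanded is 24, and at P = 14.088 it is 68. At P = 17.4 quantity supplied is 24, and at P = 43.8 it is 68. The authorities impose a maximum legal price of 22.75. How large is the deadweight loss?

128.28

Demand slope = (14.088 − 48.584)/(68 − 24) = −0.784, so P = 67.4 − 0.784Q.
Supply slope = (43.8 − 17.4)/(68 − 24) = 0.6, so P = 3 + 0.6Q.
Competitive equilibrium: 67.4 − 0.784Q = 3 + 0.6Q → Q* = 46.5318, P* = 30.9191.
At the ceiling P = 22.75, quantity supplied = (22.75 − 3)/0.6 = 32.9167.
Willingness to pay at Q' = 32.9167: 67.4 − 0.784·32.9167 = 41.5933.
ΔQ = 46.5318 − 32.9167 = 13.6151; wedge = 41.5933 − 22.75 = 18.8433.
DWL = ½ × 13.6151 × 18.8433 = 128.28.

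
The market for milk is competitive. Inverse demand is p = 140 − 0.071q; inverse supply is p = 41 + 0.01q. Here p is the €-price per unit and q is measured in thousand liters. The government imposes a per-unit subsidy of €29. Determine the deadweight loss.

€5191.36 thousand

Competitive equilibrium: 140 − 0.071q = 41 + 0.01q → q* = 1222.2222, p* = 53.2222.
The subsidy lowers effective supply by 29: p = 12 + 0.01q.
New quantity: 140 − 0.071q = 12 + 0.01q → q' = 1580.2469.
Overproduction Δq = 1580.2469 − 1222.2222 = 358.0247; wedge = subsidy = 29.
Welfare loss = ½ × 358.0247 × 29 = €5191.36 thousand.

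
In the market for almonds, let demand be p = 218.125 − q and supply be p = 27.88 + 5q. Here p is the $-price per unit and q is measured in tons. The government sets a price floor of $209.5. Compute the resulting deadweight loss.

Competitive equilibrium: 218.125 − q = 27.88 + 5q → q* = 31.7075, p* = 186.4175.
At the floor p = 209.5, quantity demanded = (218.125 − 209.5)/1 = 8.625.
Sellers' marginal cost at q' = 8.625: 27.88 + 5·8.625 = 71.005.
Δq = 31.7075 − 8.625 = 23.0825; wedge = 209.5 − 71.005 = 138.495.
The triangle = ½ × 23.0825 × 138.495 = $1598.41.

$1598.41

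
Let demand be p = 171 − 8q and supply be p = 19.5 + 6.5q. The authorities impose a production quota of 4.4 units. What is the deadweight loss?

265.22

Competitive equilibrium: 171 − 8q = 19.5 + 6.5q → q* = 10.4483, p* = 87.4138.
At q = 4.4: demand price = 171 − 8·4.4 = 135.8; supply price = 19.5 + 6.5·4.4 = 48.1.
Δq = 10.4483 − 4.4 = 6.0483; wedge = 135.8 − 48.1 = 87.7.
Welfare loss = ½ × 6.0483 × 87.7 = 265.22.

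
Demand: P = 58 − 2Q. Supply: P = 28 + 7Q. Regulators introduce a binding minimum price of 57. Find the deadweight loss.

36.125

Competitive equilibrium: 58 − 2Q = 28 + 7Q → Q* = 3.3333, P* = 51.3333.
At the floor P = 57, quantity demanded = (58 − 57)/2 = 0.5.
Sellers' marginal cost at Q' = 0.5: 28 + 7·0.5 = 31.5.
ΔQ = 3.3333 − 0.5 = 2.8333; wedge = 57 − 31.5 = 25.5.
DWL = ½ × 2.8333 × 25.5 = 36.125.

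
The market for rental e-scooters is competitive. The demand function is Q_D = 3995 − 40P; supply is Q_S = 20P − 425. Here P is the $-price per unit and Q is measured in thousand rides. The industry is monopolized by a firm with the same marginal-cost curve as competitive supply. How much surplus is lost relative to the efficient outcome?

$2575.79 thousand

In inverse form: demand P = 99.875 − 0.025Q, supply P = 21.25 + 0.05Q.
Competitive equilibrium: 99.875 − 0.025Q = 21.25 + 0.05Q → Q* = 1048.3333, P* = 73.6667.
Marginal revenue: MR = 99.875 − 0.05Q. Set MR = MC: 99.875 − 0.05Q = 21.25 + 0.05Q → Q_m = 786.25.
Price P_m = 99.875 − 0.025·786.25 = 80.2188; MC(Q_m) = 21.25 + 0.05·786.25 = 60.5625.
Competitive Q* = 1048.3333, so ΔQ = 262.0833; wedge = 80.2188 − 60.5625 = 19.6563.
The triangle = ½ × 262.0833 × 19.6563 = $2575.79 thousand.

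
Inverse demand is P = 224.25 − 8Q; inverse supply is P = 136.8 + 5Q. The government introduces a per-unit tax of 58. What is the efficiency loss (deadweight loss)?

Competitive equilibrium: 224.25 − 8Q = 136.8 + 5Q → Q* = 6.7269, P* = 170.4346.
With the tax, the buyer price exceeds the seller price by 58: (224.25 − 8Q) − (136.8 + 5Q) = 58 → Q' = 2.2654.
ΔQ = 6.7269 − 2.2654 = 4.4615; the wedge equals the tax, 58.
Deadweight loss = ½ × 4.4615 × 58 = 129.38.

129.38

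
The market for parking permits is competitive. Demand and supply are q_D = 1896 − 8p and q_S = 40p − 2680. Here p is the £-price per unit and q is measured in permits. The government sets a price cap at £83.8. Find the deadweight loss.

£15962.13

In inverse form: demand p = 237 − 0.125q, supply p = 67 + 0.025q.
Competitive equilibrium: 237 − 0.125q = 67 + 0.025q → q* = 1133.3333, p* = 95.3333.
At the ceiling p = 83.8, quantity supplied = (83.8 − 67)/0.025 = 672.
Willingness to pay at q' = 672: 237 − 0.125·672 = 153.
Δq = 1133.3333 − 672 = 461.3333; wedge = 153 − 83.8 = 69.2.
The triangle = ½ × 461.3333 × 69.2 = £15962.13.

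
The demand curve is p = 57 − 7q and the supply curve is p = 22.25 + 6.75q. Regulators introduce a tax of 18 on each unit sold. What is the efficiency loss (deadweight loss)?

Competitive equilibrium: 57 − 7q = 22.25 + 6.75q → q* = 2.5273, p* = 39.3091.
With the tax, the buyer price exceeds the seller price by 18: (57 − 7q) − (22.25 + 6.75q) = 18 → q' = 1.2182.
Δq = 2.5273 − 1.2182 = 1.3091; the wedge equals the tax, 18.
The triangle = ½ × 1.3091 × 18 = 11.78.

11.78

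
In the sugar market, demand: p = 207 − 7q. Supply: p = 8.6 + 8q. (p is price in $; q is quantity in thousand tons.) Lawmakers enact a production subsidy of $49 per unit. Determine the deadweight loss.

$80.03 thousand

Competitive equilibrium: 207 − 7q = 8.6 + 8q → q* = 13.2267, p* = 114.4133.
The subsidy lowers effective supply by 49: p = 8q − 40.4.
New quantity: 207 − 7q = 8q − 40.4 → q' = 16.4933.
Overproduction Δq = 16.4933 − 13.2267 = 3.2666; wedge = subsidy = 49.
The triangle = ½ × 3.2666 × 49 = $80.03 thousand.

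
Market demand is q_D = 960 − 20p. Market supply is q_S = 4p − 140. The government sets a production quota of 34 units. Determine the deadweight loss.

13.07

In inverse form: demand p = 48 − 0.05q, supply p = 35 + 0.25q.
Competitive equilibrium: 48 − 0.05q = 35 + 0.25q → q* = 43.3333, p* = 45.8333.
At q = 34: demand price = 48 − 0.05·34 = 46.3; supply price = 35 + 0.25·34 = 43.5.
Δq = 43.3333 − 34 = 9.3333; wedge = 46.3 − 43.5 = 2.8.
DWL = ½ × 9.3333 × 2.8 = 13.07.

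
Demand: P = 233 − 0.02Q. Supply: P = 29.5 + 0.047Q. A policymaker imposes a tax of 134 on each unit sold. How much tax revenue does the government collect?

Competitive equilibrium: 233 − 0.02Q = 29.5 + 0.047Q → Q* = 3037.3134, P* = 172.2537.
With the tax, the buyer price exceeds the seller price by 134: (233 − 0.02Q) − (29.5 + 0.047Q) = 134 → Q' = 1037.3134.
Tax revenue = 134 × 1037.3134 = 139000.

139000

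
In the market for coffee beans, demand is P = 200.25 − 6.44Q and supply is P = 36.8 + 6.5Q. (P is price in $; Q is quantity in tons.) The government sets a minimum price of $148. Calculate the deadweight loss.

$132.07

Competitive equilibrium: 200.25 − 6.44Q = 36.8 + 6.5Q → Q* = 12.6314, P* = 118.9039.
At the floor P = 148, quantity demanded = (200.25 − 148)/6.44 = 8.1134.
Sellers' marginal cost at Q' = 8.1134: 36.8 + 6.5·8.1134 = 89.5371.
ΔQ = 12.6314 − 8.1134 = 4.518; wedge = 148 − 89.5371 = 58.4629.
The triangle = ½ × 4.518 × 58.4629 = $132.07.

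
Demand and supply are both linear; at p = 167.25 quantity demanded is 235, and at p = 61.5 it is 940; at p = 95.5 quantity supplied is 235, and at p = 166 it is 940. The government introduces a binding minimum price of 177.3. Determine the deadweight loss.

Demand slope = (61.5 − 167.25)/(940 − 235) = −0.15, so p = 202.5 − 0.15q.
Supply slope = (166 − 95.5)/(940 − 235) = 0.1, so p = 72 + 0.1q.
Competitive equilibrium: 202.5 − 0.15q = 72 + 0.1q → q* = 522, p* = 124.2.
At the floor p = 177.3, quantity demanded = (202.5 − 177.3)/0.15 = 168.
Sellers' marginal cost at q' = 168: 72 + 0.1·168 = 88.8.
Δq = 522 − 168 = 354; wedge = 177.3 − 88.8 = 88.5.
The triangle = ½ × 354 × 88.5 = 15664.50.

15664.50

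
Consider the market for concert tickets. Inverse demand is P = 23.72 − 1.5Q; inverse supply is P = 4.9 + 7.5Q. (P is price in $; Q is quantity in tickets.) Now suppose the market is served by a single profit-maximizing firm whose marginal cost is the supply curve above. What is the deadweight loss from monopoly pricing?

$0.40

Competitive equilibrium: 23.72 − 1.5Q = 4.9 + 7.5Q → Q* = 2.0911, P* = 20.5833.
Marginal revenue: MR = 23.72 − 3Q. Set MR = MC: 23.72 − 3Q = 4.9 + 7.5Q → Q_m = 1.7924.
Price P_m = 23.72 − 1.5·1.7924 = 21.0314; MC(Q_m) = 4.9 + 7.5·1.7924 = 18.343.
Competitive Q* = 2.0911, so ΔQ = 0.2987; wedge = 21.0314 − 18.343 = 2.6884.
The triangle = ½ × 0.2987 × 2.6884 = $0.40.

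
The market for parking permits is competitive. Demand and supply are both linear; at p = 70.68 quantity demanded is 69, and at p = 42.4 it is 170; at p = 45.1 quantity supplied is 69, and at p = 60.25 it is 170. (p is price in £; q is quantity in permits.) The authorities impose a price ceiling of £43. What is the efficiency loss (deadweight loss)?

£1161.12

Demand slope = (42.4 − 70.68)/(170 − 69) = −0.28, so p = 90 − 0.28q.
Supply slope = (60.25 − 45.1)/(170 − 69) = 0.15, so p = 34.75 + 0.15q.
Competitive equilibrium: 90 − 0.28q = 34.75 + 0.15q → q* = 128.4884, p* = 54.0233.
At the ceiling p = 43, quantity supplied = (43 − 34.75)/0.15 = 55.
Willingness to pay at q' = 55: 90 − 0.28·55 = 74.6.
Δq = 128.4884 − 55 = 73.4884; wedge = 74.6 − 43 = 31.6.
DWL = ½ × 73.4884 × 31.6 = £1161.12.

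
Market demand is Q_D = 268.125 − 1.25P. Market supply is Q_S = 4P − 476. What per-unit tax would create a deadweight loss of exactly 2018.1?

In inverse form: demand P = 214.5 − 0.8Q, supply P = 119 + 0.25Q.
Competitive equilibrium: 214.5 − 0.8Q = 119 + 0.25Q → Q* = 90.9524, P* = 141.7381.
A tax t gives ΔQ = t/1.05 and wedge t, so DWL = t²/2.1.
t²/2.1 = 2018.1 → t² = 4238.01 → t = 65.1.

65.1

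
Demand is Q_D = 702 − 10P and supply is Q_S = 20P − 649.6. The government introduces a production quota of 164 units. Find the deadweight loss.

In inverse form: demand P = 70.2 − 0.1Q, supply P = 32.48 + 0.05Q.
Competitive equilibrium: 70.2 − 0.1Q = 32.48 + 0.05Q → Q* = 251.4667, P* = 45.0533.
At Q = 164: demand price = 70.2 − 0.1·164 = 53.8; supply price = 32.48 + 0.05·164 = 40.68.
ΔQ = 251.4667 − 164 = 87.4667; wedge = 53.8 − 40.68 = 13.12.
DWL = ½ × 87.4667 × 13.12 = 573.78.

573.78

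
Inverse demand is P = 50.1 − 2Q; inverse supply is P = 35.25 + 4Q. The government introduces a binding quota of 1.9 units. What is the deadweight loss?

Competitive equilibrium: 50.1 − 2Q = 35.25 + 4Q → Q* = 2.475, P* = 45.15.
At Q = 1.9: demand price = 50.1 − 2·1.9 = 46.3; supply price = 35.25 + 4·1.9 = 42.85.
ΔQ = 2.475 − 1.9 = 0.575; wedge = 46.3 − 42.85 = 3.45.
DWL = ½ × 0.575 × 3.45 = 0.99.

0.99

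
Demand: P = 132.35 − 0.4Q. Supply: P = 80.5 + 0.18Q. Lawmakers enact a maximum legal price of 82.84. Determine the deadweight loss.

Competitive equilibrium: 132.35 − 0.4Q = 80.5 + 0.18Q → Q* = 89.3966, P* = 96.5914.
At the ceiling P = 82.84, quantity supplied = (82.84 − 80.5)/0.18 = 13.
Willingness to pay at Q' = 13: 132.35 − 0.4·13 = 127.15.
ΔQ = 89.3966 − 13 = 76.3966; wedge = 127.15 − 82.84 = 44.31.
Welfare loss = ½ × 76.3966 × 44.31 = 1692.57.

1692.57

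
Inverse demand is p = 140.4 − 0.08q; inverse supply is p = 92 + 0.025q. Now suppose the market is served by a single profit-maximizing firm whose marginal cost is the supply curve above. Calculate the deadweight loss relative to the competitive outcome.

Competitive equilibrium: 140.4 − 0.08q = 92 + 0.025q → q* = 460.95238, p* = 103.52381.
Marginal revenue: MR = 140.4 − 0.16q. Set MR = MC: 140.4 − 0.16q = 92 + 0.025q → q_m = 261.62162.
Price p_m = 140.4 − 0.08·261.62162 = 119.47027; MC(q_m) = 92 + 0.025·261.62162 = 98.54054.
Competitive q* = 460.95238, so Δq = 199.33076; wedge = 119.47027 − 98.54054 = 20.92973.
Welfare loss = ½ × 199.33076 × 20.92973 = 2085.97.

2085.97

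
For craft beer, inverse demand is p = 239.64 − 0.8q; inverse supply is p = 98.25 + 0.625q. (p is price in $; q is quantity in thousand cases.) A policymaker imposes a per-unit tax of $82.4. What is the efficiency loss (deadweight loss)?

Competitive equilibrium: 239.64 − 0.8q = 98.25 + 0.625q → q* = 99.2211, p* = 160.2632.
With the tax, the buyer price exceeds the seller price by 82.4: (239.64 − 0.8q) − (98.25 + 0.625q) = 82.4 → q' = 41.3965.
Δq = 99.2211 − 41.3965 = 57.8246; the wedge equals the tax, 82.4.
DWL = ½ × 57.8246 × 82.4 = $2382.37 thousand.

$2382.37 thousand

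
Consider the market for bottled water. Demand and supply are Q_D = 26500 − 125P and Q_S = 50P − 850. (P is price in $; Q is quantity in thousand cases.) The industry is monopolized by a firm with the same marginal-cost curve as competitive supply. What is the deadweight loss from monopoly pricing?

$33531.75 thousand

In inverse form: demand P = 212 − 0.008Q, supply P = 17 + 0.02Q.
Competitive equilibrium: 212 − 0.008Q = 17 + 0.02Q → Q* = 6964.28571, P* = 156.28571.
Marginal revenue: MR = 212 − 0.016Q. Set MR = MC: 212 − 0.016Q = 17 + 0.02Q → Q_m = 5416.66667.
Price P_m = 212 − 0.008·5416.66667 = 168.66667; MC(Q_m) = 17 + 0.02·5416.66667 = 125.33333.
Competitive Q* = 6964.28571, so ΔQ = 1547.61904; wedge = 168.66667 − 125.33333 = 43.33334.
Welfare loss = ½ × 1547.61904 × 43.33334 = $33531.75 thousand.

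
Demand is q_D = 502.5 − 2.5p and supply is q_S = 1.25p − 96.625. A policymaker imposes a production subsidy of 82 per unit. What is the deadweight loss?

In inverse form: demand p = 201 − 0.4q, supply p = 77.3 + 0.8q.
Competitive equilibrium: 201 − 0.4q = 77.3 + 0.8q → q* = 103.0833, p* = 159.7667.
The subsidy lowers effective supply by 82: p = 0.8q − 4.7.
New quantity: 201 − 0.4q = 0.8q − 4.7 → q' = 171.4167.
Overproduction Δq = 171.4167 − 103.0833 = 68.3334; wedge = subsidy = 82.
The triangle = ½ × 68.3334 × 82 = 2801.67.

2801.67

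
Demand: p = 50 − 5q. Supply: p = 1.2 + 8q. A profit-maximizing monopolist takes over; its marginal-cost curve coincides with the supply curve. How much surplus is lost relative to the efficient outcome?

Competitive equilibrium: 50 − 5q = 1.2 + 8q → q* = 3.7538, p* = 31.2308.
Marginal revenue: MR = 50 − 10q. Set MR = MC: 50 − 10q = 1.2 + 8q → q_m = 2.7111.
Price p_m = 50 − 5·2.7111 = 36.4445; MC(q_m) = 1.2 + 8·2.7111 = 22.8888.
Competitive q* = 3.7538, so Δq = 1.0427; wedge = 36.4445 − 22.8888 = 13.5557.
Welfare loss = ½ × 1.0427 × 13.5557 = 7.07.

7.07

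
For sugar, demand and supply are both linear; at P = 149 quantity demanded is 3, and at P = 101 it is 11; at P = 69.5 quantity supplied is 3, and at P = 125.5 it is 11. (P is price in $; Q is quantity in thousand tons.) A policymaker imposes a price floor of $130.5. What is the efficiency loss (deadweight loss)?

Demand slope = (101 − 149)/(11 − 3) = −6, so P = 167 − 6Q.
Supply slope = (125.5 − 69.5)/(11 − 3) = 7, so P = 48.5 + 7Q.
Competitive equilibrium: 167 − 6Q = 48.5 + 7Q → Q* = 9.1154, P* = 112.3077.
At the floor P = 130.5, quantity demanded = (167 − 130.5)/6 = 6.0833.
Sellers' marginal cost at Q' = 6.0833: 48.5 + 7·6.0833 = 91.0831.
ΔQ = 9.1154 − 6.0833 = 3.0321; wedge = 130.5 − 91.0831 = 39.4169.
The triangle = ½ × 3.0321 × 39.4169 = $59.76 thousand.

$59.76 thousand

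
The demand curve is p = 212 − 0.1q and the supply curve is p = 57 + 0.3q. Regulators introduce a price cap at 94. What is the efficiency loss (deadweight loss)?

13956.81

Competitive equilibrium: 212 − 0.1q = 57 + 0.3q → q* = 387.5, p* = 173.25.
At the ceiling p = 94, quantity supplied = (94 − 57)/0.3 = 123.3333.
Willingness to pay at q' = 123.3333: 212 − 0.1·123.3333 = 199.6667.
Δq = 387.5 − 123.3333 = 264.1667; wedge = 199.6667 − 94 = 105.6667.
DWL = ½ × 264.1667 × 105.6667 = 13956.81.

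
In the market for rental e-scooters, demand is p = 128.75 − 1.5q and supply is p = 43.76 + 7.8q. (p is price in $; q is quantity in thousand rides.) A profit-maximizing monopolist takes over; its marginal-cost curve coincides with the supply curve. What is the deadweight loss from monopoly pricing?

Competitive equilibrium: 128.75 − 1.5q = 43.76 + 7.8q → q* = 9.1387, p* = 115.0419.
Marginal revenue: MR = 128.75 − 3q. Set MR = MC: 128.75 − 3q = 43.76 + 7.8q → q_m = 7.8694.
Price p_m = 128.75 − 1.5·7.8694 = 116.9459; MC(q_m) = 43.76 + 7.8·7.8694 = 105.1413.
Competitive q* = 9.1387, so Δq = 1.2693; wedge = 116.9459 − 105.1413 = 11.8046.
The triangle = ½ × 1.2693 × 11.8046 = $7.49 thousand.

$7.49 thousand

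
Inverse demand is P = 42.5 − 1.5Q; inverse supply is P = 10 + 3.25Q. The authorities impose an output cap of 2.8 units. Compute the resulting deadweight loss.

38.80

Competitive equilibrium: 42.5 − 1.5Q = 10 + 3.25Q → Q* = 6.8421, P* = 32.2368.
At Q = 2.8: demand price = 42.5 − 1.5·2.8 = 38.3; supply price = 10 + 3.25·2.8 = 19.1.
ΔQ = 6.8421 − 2.8 = 4.0421; wedge = 38.3 − 19.1 = 19.2.
The triangle = ½ × 4.0421 × 19.2 = 38.80.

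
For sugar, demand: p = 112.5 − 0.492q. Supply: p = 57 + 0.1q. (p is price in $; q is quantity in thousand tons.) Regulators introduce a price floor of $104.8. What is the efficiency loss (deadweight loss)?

$1805.47 thousand

Competitive equilibrium: 112.5 − 0.492q = 57 + 0.1q → q* = 93.75, p* = 66.375.
At the floor p = 104.8, quantity demanded = (112.5 − 104.8)/0.492 = 15.6504.
Sellers' marginal cost at q' = 15.6504: 57 + 0.1·15.6504 = 58.565.
Δq = 93.75 − 15.6504 = 78.0996; wedge = 104.8 − 58.565 = 46.235.
Deadweight loss = ½ × 78.0996 × 46.235 = $1805.47 thousand.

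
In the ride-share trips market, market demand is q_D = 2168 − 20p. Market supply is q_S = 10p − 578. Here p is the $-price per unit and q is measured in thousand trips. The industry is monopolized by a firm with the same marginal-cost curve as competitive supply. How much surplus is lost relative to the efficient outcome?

$533.41 thousand

In inverse form: demand p = 108.4 − 0.05q, supply p = 57.8 + 0.1q.
Competitive equilibrium: 108.4 − 0.05q = 57.8 + 0.1q → q* = 337.3333, p* = 91.5333.
Marginal revenue: MR = 108.4 − 0.1q. Set MR = MC: 108.4 − 0.1q = 57.8 + 0.1q → q_m = 253.
Price p_m = 108.4 − 0.05·253 = 95.75; MC(q_m) = 57.8 + 0.1·253 = 83.1.
Competitive q* = 337.3333, so Δq = 84.3333; wedge = 95.75 − 83.1 = 12.65.
The triangle = ½ × 84.3333 × 12.65 = $533.41 thousand.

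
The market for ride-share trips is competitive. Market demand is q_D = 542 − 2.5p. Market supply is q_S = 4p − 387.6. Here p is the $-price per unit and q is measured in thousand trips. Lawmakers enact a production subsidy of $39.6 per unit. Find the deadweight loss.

$1206.28 thousand

In inverse form: demand p = 216.8 − 0.4q, supply p = 96.9 + 0.25q.
Competitive equilibrium: 216.8 − 0.4q = 96.9 + 0.25q → q* = 184.4615, p* = 143.0154.
The subsidy lowers effective supply by 39.6: p = 57.3 + 0.25q.
New quantity: 216.8 − 0.4q = 57.3 + 0.25q → q' = 245.3846.
Overproduction Δq = 245.3846 − 184.4615 = 60.9231; wedge = subsidy = 39.6.
Deadweight loss = ½ × 60.9231 × 39.6 = $1206.28 thousand.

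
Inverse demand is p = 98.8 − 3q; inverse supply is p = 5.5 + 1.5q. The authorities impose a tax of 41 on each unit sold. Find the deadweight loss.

186.78

Competitive equilibrium: 98.8 − 3q = 5.5 + 1.5q → q* = 20.7333, p* = 36.6.
With the tax, the buyer price exceeds the seller price by 41: (98.8 − 3q) − (5.5 + 1.5q) = 41 → q' = 11.6222.
Δq = 20.7333 − 11.6222 = 9.1111; the wedge equals the tax, 41.
Deadweight loss = ½ × 9.1111 × 41 = 186.78.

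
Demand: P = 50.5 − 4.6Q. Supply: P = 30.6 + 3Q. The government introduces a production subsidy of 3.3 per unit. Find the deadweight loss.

0.72

Competitive equilibrium: 50.5 − 4.6Q = 30.6 + 3Q → Q* = 2.6184, P* = 38.4553.
The subsidy lowers effective supply by 3.3: P = 27.3 + 3Q.
New quantity: 50.5 − 4.6Q = 27.3 + 3Q → Q' = 3.0526.
Overproduction ΔQ = 3.0526 − 2.6184 = 0.4342; wedge = subsidy = 3.3.
DWL = ½ × 0.4342 × 3.3 = 0.72.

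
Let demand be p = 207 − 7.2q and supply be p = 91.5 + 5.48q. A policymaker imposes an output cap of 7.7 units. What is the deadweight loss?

Competitive equilibrium: 207 − 7.2q = 91.5 + 5.48q → q* = 9.1088, p* = 141.4164.
At q = 7.7: demand price = 207 − 7.2·7.7 = 151.56; supply price = 91.5 + 5.48·7.7 = 133.696.
Δq = 9.1088 − 7.7 = 1.4088; wedge = 151.56 − 133.696 = 17.864.
DWL = ½ × 1.4088 × 17.864 = 12.58.

12.58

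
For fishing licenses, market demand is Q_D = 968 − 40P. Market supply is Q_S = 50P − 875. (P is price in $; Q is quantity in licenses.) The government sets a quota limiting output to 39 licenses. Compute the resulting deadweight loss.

$271.70

In inverse form: demand P = 24.2 − 0.025Q, supply P = 17.5 + 0.02Q.
Competitive equilibrium: 24.2 − 0.025Q = 17.5 + 0.02Q → Q* = 148.8889, P* = 20.4778.
At Q = 39: demand price = 24.2 − 0.025·39 = 23.225; supply price = 17.5 + 0.02·39 = 18.28.
ΔQ = 148.8889 − 39 = 109.8889; wedge = 23.225 − 18.28 = 4.945.
Deadweight loss = ½ × 109.8889 × 4.945 = $271.70.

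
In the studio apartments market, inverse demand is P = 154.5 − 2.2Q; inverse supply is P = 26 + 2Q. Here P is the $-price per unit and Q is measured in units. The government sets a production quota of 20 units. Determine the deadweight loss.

$235.74

Competitive equilibrium: 154.5 − 2.2Q = 26 + 2Q → Q* = 30.5952, P* = 87.1905.
At Q = 20: demand price = 154.5 − 2.2·20 = 110.5; supply price = 26 + 2·20 = 66.
ΔQ = 30.5952 − 20 = 10.5952; wedge = 110.5 − 66 = 44.5.
DWL = ½ × 10.5952 × 44.5 = $235.74.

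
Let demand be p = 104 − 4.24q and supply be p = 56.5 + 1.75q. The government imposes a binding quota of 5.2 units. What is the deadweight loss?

22.32

Competitive equilibrium: 104 − 4.24q = 56.5 + 1.75q → q* = 7.9299, p* = 70.3773.
At q = 5.2: demand price = 104 − 4.24·5.2 = 81.952; supply price = 56.5 + 1.75·5.2 = 65.6.
Δq = 7.9299 − 5.2 = 2.7299; wedge = 81.952 − 65.6 = 16.352.
DWL = ½ × 2.7299 × 16.352 = 22.32.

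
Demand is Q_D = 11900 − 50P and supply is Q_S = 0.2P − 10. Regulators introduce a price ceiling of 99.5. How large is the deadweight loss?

In inverse form: demand P = 238 − 0.02Q, supply P = 50 + 5Q.
Competitive equilibrium: 238 − 0.02Q = 50 + 5Q → Q* = 37.4502, P* = 237.251.
At the ceiling P = 99.5, quantity supplied = (99.5 − 50)/5 = 9.9.
Willingness to pay at Q' = 9.9: 238 − 0.02·9.9 = 237.802.
ΔQ = 37.4502 − 9.9 = 27.5502; wedge = 237.802 − 99.5 = 138.302.
Welfare loss = ½ × 27.5502 × 138.302 = 1905.12.

1905.12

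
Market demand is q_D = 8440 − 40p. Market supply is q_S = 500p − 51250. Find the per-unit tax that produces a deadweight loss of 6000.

18

In inverse form: demand p = 211 − 0.025q, supply p = 102.5 + 0.002q.
Competitive equilibrium: 211 − 0.025q = 102.5 + 0.002q → q* = 4018.5185, p* = 110.537.
A tax t gives Δq = t/0.027 and wedge t, so DWL = t²/0.054.
t²/0.054 = 6000 → t² = 324 → t = 18.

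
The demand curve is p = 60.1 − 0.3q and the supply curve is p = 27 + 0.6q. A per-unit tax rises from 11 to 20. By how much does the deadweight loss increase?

Competitive equilibrium: 60.1 − 0.3q = 27 + 0.6q → q* = 36.7778, p* = 49.0667.
For a per-unit tax t: Δq = t/0.9, so DWL = ½·t·(t/0.9) = t²/1.8.
At t = 11: DWL = 67.222. At t = 20: DWL = 222.222.
Increase = 222.222 − 67.222 = 155.

155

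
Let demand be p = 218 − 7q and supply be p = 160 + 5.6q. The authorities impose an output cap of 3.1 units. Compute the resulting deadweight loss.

14.24

Competitive equilibrium: 218 − 7q = 160 + 5.6q → q* = 4.6032, p* = 185.7778.
At q = 3.1: demand price = 218 − 7·3.1 = 196.3; supply price = 160 + 5.6·3.1 = 177.36.
Δq = 4.6032 − 3.1 = 1.5032; wedge = 196.3 − 177.36 = 18.94.
The triangle = ½ × 1.5032 × 18.94 = 14.24.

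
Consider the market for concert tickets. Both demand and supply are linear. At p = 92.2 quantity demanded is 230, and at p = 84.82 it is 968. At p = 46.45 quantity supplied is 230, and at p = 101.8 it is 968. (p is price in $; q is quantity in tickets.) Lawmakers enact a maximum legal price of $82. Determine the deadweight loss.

$175.36

Demand slope = (84.82 − 92.2)/(968 − 230) = −0.01, so p = 94.5 − 0.01q.
Supply slope = (101.8 − 46.45)/(968 − 230) = 0.075, so p = 29.2 + 0.075q.
Competitive equilibrium: 94.5 − 0.01q = 29.2 + 0.075q → q* = 768.2353, p* = 86.8176.
At the ceiling p = 82, quantity supplied = (82 − 29.2)/0.075 = 704.
Willingness to pay at q' = 704: 94.5 − 0.01·704 = 87.46.
Δq = 768.2353 − 704 = 64.2353; wedge = 87.46 − 82 = 5.46.
The triangle = ½ × 64.2353 × 5.46 = $175.36.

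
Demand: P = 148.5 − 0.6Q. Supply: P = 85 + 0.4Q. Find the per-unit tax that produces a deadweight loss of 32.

8

Competitive equilibrium: 148.5 − 0.6Q = 85 + 0.4Q → Q* = 63.5, P* = 110.4.
A tax t gives ΔQ = t/1 and wedge t, so DWL = t²/2.
t²/2 = 32 → t² = 64 → t = 8.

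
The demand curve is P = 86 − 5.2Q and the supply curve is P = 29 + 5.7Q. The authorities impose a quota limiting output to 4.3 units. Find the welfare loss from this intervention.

Competitive equilibrium: 86 − 5.2Q = 29 + 5.7Q → Q* = 5.2294, P* = 58.8073.
At Q = 4.3: demand price = 86 − 5.2·4.3 = 63.64; supply price = 29 + 5.7·4.3 = 53.51.
ΔQ = 5.2294 − 4.3 = 0.9294; wedge = 63.64 − 53.51 = 10.13.
DWL = ½ × 0.9294 × 10.13 = 4.71.

4.71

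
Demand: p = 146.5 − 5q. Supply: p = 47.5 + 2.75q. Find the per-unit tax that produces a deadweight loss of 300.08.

Competitive equilibrium: 146.5 − 5q = 47.5 + 2.75q → q* = 12.7742, p* = 82.629.
A tax t gives Δq = t/7.75 and wedge t, so DWL = t²/15.5.
t²/15.5 = 300.08 → t² = 4651.24 → t = 68.2.

68.2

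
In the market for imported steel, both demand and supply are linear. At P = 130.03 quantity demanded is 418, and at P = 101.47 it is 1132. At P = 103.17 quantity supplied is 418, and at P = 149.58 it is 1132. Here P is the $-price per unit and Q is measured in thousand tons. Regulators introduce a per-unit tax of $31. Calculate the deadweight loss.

$4576.19 thousand

Demand slope = (101.47 − 130.03)/(1132 − 418) = −0.04, so P = 146.75 − 0.04Q.
Supply slope = (149.58 − 103.17)/(1132 − 418) = 0.065, so P = 76 + 0.065Q.
Competitive equilibrium: 146.75 − 0.04Q = 76 + 0.065Q → Q* = 673.8095, P* = 119.7976.
With the tax, the buyer price exceeds the seller price by 31: (146.75 − 0.04Q) − (76 + 0.065Q) = 31 → Q' = 378.5714.
ΔQ = 673.8095 − 378.5714 = 295.2381; the wedge equals the tax, 31.
Deadweight loss = ½ × 295.2381 × 31 = $4576.19 thousand.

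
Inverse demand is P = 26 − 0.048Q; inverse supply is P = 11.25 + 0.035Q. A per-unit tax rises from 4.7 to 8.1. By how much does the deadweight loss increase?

Competitive equilibrium: 26 − 0.048Q = 11.25 + 0.035Q → Q* = 177.7108, P* = 17.4699.
For a per-unit tax t: ΔQ = t/0.083, so DWL = ½·t·(t/0.083) = t²/0.166.
At t = 4.7: DWL = 133.072. At t = 8.1: DWL = 395.241.
Increase = 395.241 − 133.072 = 262.17.

262.17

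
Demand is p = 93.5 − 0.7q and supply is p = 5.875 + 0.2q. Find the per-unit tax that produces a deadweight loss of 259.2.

21.6

Competitive equilibrium: 93.5 − 0.7q = 5.875 + 0.2q → q* = 97.3611, p* = 25.3472.
A tax t gives Δq = t/0.9 and wedge t, so DWL = t²/1.8.
t²/1.8 = 259.2 → t² = 466.56 → t = 21.6.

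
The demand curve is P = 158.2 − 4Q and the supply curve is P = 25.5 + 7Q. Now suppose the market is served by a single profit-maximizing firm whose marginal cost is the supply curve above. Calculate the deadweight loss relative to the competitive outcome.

56.92

Competitive equilibrium: 158.2 − 4Q = 25.5 + 7Q → Q* = 12.0636, P* = 109.9455.
Marginal revenue: MR = 158.2 − 8Q. Set MR = MC: 158.2 − 8Q = 25.5 + 7Q → Q_m = 8.8467.
Price P_m = 158.2 − 4·8.8467 = 122.8132; MC(Q_m) = 25.5 + 7·8.8467 = 87.4269.
Competitive Q* = 12.0636, so ΔQ = 3.2169; wedge = 122.8132 − 87.4269 = 35.3863.
Welfare loss = ½ × 3.2169 × 35.3863 = 56.92.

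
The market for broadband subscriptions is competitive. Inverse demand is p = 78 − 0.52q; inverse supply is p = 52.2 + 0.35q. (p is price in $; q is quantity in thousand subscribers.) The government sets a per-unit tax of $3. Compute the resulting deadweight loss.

$5.17 thousand

Competitive equilibrium: 78 − 0.52q = 52.2 + 0.35q → q* = 29.6552, p* = 62.5793.
With the tax, the buyer price exceeds the seller price by 3: (78 − 0.52q) − (52.2 + 0.35q) = 3 → q' = 26.2069.
Δq = 29.6552 − 26.2069 = 3.4483; the wedge equals the tax, 3.
The triangle = ½ × 3.4483 × 3 = $5.17 thousand.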